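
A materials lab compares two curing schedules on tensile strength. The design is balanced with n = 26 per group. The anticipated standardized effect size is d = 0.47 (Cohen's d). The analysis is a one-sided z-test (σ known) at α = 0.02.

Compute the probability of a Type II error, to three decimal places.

Noncentrality parameter: δ = d·√(n/2) = 0.47 × √(26/2) = 1.6946
One-sided α = 0.02 → critical value z_{0.02} = 2.054.
Power = Φ(δ − 2.054) = Φ(-0.359) = 0.3597.
Type II error: β = 1 − power = 1 − 0.3597 = 0.6403.

β ≈ 0.640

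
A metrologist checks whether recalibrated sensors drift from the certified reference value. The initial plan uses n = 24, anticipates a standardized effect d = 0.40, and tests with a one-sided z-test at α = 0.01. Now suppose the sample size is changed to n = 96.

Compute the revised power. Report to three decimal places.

Power ≈ 0.944

With n = 96: δ = d·√n = 0.40 × √96 = 3.9192. Critical value z_{0.01} = 2.326.
Revised power = Φ(δ − 2.326) = Φ(1.593) = 0.9444.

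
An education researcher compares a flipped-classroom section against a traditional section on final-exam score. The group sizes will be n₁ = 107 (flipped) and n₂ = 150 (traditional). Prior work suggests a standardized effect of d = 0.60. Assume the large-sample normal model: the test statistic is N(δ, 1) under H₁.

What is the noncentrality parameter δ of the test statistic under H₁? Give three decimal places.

The noncentrality parameter scales effect size by the design's sample-size factor: δ = d / √(1/n₁ + 1/n₂) = 0.60 / √(1/107 + 1/150) = 4.7416

δ ≈ 4.742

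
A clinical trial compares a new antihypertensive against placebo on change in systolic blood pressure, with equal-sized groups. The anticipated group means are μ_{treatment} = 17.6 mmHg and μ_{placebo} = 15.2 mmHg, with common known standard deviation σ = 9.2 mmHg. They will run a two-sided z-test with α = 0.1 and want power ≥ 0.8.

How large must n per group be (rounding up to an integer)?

Standardized effect: d = |μ_{treatment} − μ_{placebo}| / σ = |17.6 − 15.2| / 9.2 = 0.2609
For power 0.8 need Φ(δ − z_{0.05}) = 0.8, so δ = z_{0.05} + z_{0.20} = 1.645 + 0.842 = 2.486.
(For δ > 0 the lower-tail rejection region contributes negligibly to power, so the one-term inversion is standard.)
δ = d·√(n/2) ⇒ n = 2(δ/d)² = 2 × (2.486 / 0.2609)² = 181.70.
Round up to the next whole unit.

n = 182 per group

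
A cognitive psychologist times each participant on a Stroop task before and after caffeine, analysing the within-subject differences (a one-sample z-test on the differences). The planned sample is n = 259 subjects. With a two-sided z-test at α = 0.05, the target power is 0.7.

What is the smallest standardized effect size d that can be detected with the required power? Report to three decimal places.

Need Φ(δ − 1.960) = 0.7, so δ = 1.960 + 0.524 = 2.484.
(Lower-tail contribution to power is negligible for δ > 0.)
δ = d·√n ⇒ d = δ/√n = 2.484/√259 = 0.1544.

d ≈ 0.154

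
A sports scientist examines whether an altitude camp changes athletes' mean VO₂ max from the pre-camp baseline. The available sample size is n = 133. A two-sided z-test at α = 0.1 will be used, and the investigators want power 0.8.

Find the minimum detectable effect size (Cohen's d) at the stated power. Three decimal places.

Need Φ(δ − 1.645) = 0.8, so δ = 1.645 + 0.842 = 2.486.
(Lower-tail contribution to power is negligible for δ > 0.)
δ = d·√n ⇒ d = δ/√n = 2.486/√133 = 0.2156.

d ≈ 0.216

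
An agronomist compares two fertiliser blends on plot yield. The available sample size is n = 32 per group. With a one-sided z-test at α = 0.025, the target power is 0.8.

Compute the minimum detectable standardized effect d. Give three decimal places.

Need Φ(δ − 1.960) = 0.8, so δ = 1.960 + 0.842 = 2.802.
δ = d·√(n/2) ⇒ d = δ/√(n/2) = 2.802/√(32/2) = 0.7004.

d ≈ 0.700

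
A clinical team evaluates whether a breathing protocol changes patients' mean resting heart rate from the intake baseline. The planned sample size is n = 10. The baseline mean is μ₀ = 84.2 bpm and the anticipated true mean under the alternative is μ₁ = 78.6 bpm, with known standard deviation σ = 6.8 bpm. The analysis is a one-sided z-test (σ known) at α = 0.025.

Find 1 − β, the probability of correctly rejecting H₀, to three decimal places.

Power ≈ 0.740

Standardized effect: d = |μ₁ − μ₀| / σ = |78.6 − 84.2| / 6.8 = 0.8235
Noncentrality parameter: δ = d·√n = 0.8235 × √10 = 2.6042
Critical value for a one-sided test at α = 0.025: z_α = 1.960.
Power = P(Z > 1.960 − δ) = Φ(0.644) = 0.7403.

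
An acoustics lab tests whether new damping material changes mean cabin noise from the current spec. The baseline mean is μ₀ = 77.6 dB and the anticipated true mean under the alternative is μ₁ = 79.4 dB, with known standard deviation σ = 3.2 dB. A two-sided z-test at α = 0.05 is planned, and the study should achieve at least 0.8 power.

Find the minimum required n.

Standardized effect: d = |μ₁ − μ₀| / σ = |79.4 − 77.6| / 3.2 = 0.5625
Set Φ(δ − 1.960) = 0.8; then δ − 1.960 = Φ⁻¹(0.8) = 0.842, giving δ = 2.802.
(The Φ(−δ − z_{α/2}) term is vanishingly small for δ > 0 and is dropped in the standard sample-size formula.)
δ = d·√n ⇒ n = (δ/d)² = (2.802 / 0.5625)² = 24.81.
Round up to the next whole unit.

n = 25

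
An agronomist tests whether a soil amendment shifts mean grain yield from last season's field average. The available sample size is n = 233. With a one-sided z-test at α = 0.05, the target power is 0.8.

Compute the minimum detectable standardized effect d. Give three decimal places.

d ≈ 0.163

Need Φ(δ − 1.645) = 0.8, so δ = 1.645 + 0.842 = 2.486.
δ = d·√n ⇒ d = δ/√n = 2.486/√233 = 0.1629.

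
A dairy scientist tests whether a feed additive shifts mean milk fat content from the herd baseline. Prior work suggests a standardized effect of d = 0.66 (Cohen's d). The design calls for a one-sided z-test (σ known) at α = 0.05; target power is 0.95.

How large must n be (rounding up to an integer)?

For power 0.95 need Φ(δ − z_{0.05}) = 0.95, so δ = z_{0.05} + z_{0.05} = 1.645 + 1.645 = 3.290.
δ = d·√n ⇒ n = (δ/d)² = (3.290 / 0.66)² = 24.84.
Rounding up, n = 25.

n = 25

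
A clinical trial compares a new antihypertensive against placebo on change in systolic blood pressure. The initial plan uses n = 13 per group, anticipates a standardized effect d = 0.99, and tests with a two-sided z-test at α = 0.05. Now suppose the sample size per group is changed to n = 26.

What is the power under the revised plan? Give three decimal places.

With n = 26 per group: δ = d·√(n/2) = 0.99 × √(26/2) = 3.5695. Critical value z_{0.025} = 1.960.
Revised power = Φ(δ − 1.960) + Φ(−δ − 1.960) = Φ(1.610) + Φ(-5.529) = 0.9462 + 0.0000 = 0.9462.

Power ≈ 0.946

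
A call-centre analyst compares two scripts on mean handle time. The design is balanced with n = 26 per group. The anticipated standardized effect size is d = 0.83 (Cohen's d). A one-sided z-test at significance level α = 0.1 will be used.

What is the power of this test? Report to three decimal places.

Power ≈ 0.956

Noncentrality parameter: δ = d·√(n/2) = 0.83 × √(26/2) = 2.9926
Critical value for a one-sided test at α = 0.1: z_α = 1.282.
Power = Φ(δ − 1.282) = Φ(1.711) = 0.9565.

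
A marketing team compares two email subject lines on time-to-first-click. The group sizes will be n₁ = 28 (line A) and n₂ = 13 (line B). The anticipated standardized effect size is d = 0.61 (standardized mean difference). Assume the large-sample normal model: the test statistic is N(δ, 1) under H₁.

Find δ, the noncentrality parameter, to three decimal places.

δ ≈ 1.818

The noncentrality parameter scales effect size by the design's sample-size factor: δ = d / √(1/n₁ + 1/n₂) = 0.61 / √(1/28 + 1/13) = 1.8176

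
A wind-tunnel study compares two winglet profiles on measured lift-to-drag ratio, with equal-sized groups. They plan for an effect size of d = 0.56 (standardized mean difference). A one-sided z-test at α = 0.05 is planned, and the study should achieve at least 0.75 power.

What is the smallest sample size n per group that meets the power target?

n = 35 per group

For power 0.75 need Φ(δ − z_{0.05}) = 0.75, so δ = z_{0.05} + z_{0.25} = 1.645 + 0.674 = 2.319.
δ = d·√(n/2) ⇒ n = 2(δ/d)² = 2 × (2.319 / 0.56)² = 34.31.
Round up to the next whole unit.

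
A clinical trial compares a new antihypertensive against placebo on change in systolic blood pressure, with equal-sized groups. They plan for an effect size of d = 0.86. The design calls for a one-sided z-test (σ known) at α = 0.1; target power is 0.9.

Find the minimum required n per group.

n = 18 per group

Set Φ(δ − 1.282) = 0.9; then δ − 1.282 = Φ⁻¹(0.9) = 1.282, giving δ = 2.563.
δ = d·√(n/2) ⇒ n = 2(δ/d)² = 2 × (2.563 / 0.86)² = 17.77.
Rounding up, n = 18 per group.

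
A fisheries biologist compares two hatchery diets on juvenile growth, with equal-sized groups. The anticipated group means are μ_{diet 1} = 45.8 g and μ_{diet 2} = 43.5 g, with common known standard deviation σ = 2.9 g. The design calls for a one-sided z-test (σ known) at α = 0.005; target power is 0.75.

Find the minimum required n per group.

n = 34 per group

Standardized effect: d = |μ_{diet 1} − μ_{diet 2}| / σ = |45.8 − 43.5| / 2.9 = 0.7931
For power 0.75 need Φ(δ − z_{0.005}) = 0.75, so δ = z_{0.005} + z_{0.25} = 2.576 + 0.674 = 3.250.
δ = d·√(n/2) ⇒ n = 2(δ/d)² = 2 × (3.250 / 0.7931)² = 33.59.
Round up to the next whole unit.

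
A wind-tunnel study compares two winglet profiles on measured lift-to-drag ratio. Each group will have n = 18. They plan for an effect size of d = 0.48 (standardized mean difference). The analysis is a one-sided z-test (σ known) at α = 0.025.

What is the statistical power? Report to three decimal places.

Power ≈ 0.302

Noncentrality parameter: δ = d·√(n/2) = 0.48 × √(18/2) = 1.4400
Critical value for a one-sided test at α = 0.025: z_α = 1.960.
Power = Φ(δ − 1.960) = Φ(-0.520) = 0.3015.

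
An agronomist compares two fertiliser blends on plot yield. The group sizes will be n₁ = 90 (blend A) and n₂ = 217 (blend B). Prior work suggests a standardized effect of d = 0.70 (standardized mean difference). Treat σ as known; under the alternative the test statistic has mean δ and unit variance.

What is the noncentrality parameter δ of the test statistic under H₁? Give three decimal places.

The noncentrality parameter scales effect size by the design's sample-size factor: δ = d / √(1/n₁ + 1/n₂) = 0.70 / √(1/90 + 1/217) = 5.5832

δ ≈ 5.583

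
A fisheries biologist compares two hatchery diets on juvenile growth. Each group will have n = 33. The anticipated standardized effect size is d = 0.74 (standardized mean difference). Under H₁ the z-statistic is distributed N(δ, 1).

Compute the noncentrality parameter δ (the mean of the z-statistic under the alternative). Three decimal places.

δ ≈ 3.006

δ = d·√(n/2) = 0.74 × √(33/2) = 3.0059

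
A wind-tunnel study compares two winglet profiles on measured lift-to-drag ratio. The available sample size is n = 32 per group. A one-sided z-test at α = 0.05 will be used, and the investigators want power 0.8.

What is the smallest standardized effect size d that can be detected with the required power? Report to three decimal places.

Need Φ(δ − 1.645) = 0.8, so δ = 1.645 + 0.842 = 2.486.
δ = d·√(n/2) ⇒ d = δ/√(n/2) = 2.486/√(32/2) = 0.6216.

d ≈ 0.622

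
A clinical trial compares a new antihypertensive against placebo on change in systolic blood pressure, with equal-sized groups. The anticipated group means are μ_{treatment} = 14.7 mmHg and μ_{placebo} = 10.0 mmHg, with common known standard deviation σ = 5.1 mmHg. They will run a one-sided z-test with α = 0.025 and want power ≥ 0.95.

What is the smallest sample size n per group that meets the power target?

Standardized effect: d = |μ_{treatment} − μ_{placebo}| / σ = |14.7 − 10.0| / 5.1 = 0.9216
Set Φ(δ − 1.960) = 0.95; then δ − 1.960 = Φ⁻¹(0.95) = 1.645, giving δ = 3.605.
δ = d·√(n/2) ⇒ n = 2(δ/d)² = 2 × (3.605 / 0.9216)² = 30.60.
Round up to the next whole unit.

n = 31 per group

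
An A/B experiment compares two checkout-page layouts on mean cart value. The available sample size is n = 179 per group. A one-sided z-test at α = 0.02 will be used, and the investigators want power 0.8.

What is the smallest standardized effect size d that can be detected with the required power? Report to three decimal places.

d ≈ 0.306

Need Φ(δ − 2.054) = 0.8, so δ = 2.054 + 0.842 = 2.895.
δ = d·√(n/2) ⇒ d = δ/√(n/2) = 2.895/√(179/2) = 0.3061.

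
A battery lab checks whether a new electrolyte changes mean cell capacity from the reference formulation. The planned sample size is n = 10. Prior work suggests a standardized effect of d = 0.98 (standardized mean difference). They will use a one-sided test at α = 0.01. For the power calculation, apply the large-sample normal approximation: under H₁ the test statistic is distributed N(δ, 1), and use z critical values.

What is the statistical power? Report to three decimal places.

Noncentrality parameter: δ = d·√n = 0.98 × √10 = 3.0990
Critical value for a one-sided test at α = 0.01: z_α = 2.326.
Power = P(Z > 2.326 − δ) = Φ(0.773) = 0.7801.

Power ≈ 0.780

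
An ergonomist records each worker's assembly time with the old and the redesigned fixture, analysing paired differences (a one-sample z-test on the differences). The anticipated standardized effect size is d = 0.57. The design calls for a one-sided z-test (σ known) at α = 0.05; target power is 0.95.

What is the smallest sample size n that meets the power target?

For power 0.95 need Φ(δ − z_{0.05}) = 0.95, so δ = z_{0.05} + z_{0.05} = 1.645 + 1.645 = 3.290.
δ = d·√n ⇒ n = (δ/d)² = (3.290 / 0.57)² = 33.31.
Rounding up, n = 34.

n = 34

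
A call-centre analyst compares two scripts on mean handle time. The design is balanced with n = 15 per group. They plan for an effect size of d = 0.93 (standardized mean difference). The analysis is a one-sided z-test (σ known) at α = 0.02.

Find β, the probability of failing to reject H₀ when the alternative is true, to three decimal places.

Noncentrality parameter: δ = d·√(n/2) = 0.93 × √(15/2) = 2.5469
One-sided α = 0.02 → critical value z_{0.02} = 2.054.
Power = Φ(δ − 2.054) = Φ(0.493) = 0.6891.
Type II error: β = 1 − power = 1 − 0.6891 = 0.3109.

β ≈ 0.311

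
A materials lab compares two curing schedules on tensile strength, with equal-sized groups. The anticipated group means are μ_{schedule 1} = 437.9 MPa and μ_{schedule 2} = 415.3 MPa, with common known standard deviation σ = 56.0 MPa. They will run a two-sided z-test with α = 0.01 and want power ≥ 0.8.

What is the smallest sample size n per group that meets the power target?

Standardized effect: d = |μ_{schedule 1} − μ_{schedule 2}| / σ = |437.9 − 415.3| / 56.0 = 0.4036
Set Φ(δ − 2.576) = 0.8; then δ − 2.576 = Φ⁻¹(0.8) = 0.842, giving δ = 3.417.
(The Φ(−δ − z_{α/2}) term is vanishingly small for δ > 0 and is dropped in the standard sample-size formula.)
δ = d·√(n/2) ⇒ n = 2(δ/d)² = 2 × (3.417 / 0.4036)² = 143.41.
Round up to the next whole unit.

n = 144 per group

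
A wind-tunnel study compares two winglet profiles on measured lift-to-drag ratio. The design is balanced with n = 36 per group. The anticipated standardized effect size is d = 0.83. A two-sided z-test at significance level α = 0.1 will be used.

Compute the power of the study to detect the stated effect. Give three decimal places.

Noncentrality parameter: δ = d·√(n/2) = 0.83 × √(36/2) = 3.5214
Critical value for a two-sided test at α = 0.1: z_{α/2} = 1.645.
Power = Φ(δ − 1.645) + Φ(−δ − 1.645) = Φ(1.877) + Φ(-5.166) = 0.9697 + 0.0000 = 0.9697.

Power ≈ 0.970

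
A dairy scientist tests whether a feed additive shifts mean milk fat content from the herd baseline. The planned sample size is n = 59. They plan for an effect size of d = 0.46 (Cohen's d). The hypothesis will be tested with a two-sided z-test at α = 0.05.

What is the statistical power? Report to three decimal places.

Power ≈ 0.942

Noncentrality parameter: δ = d·√n = 0.46 × √59 = 3.5333
Two-sided α = 0.05 → critical value z_{0.025} = 1.960.
Power = Φ(δ − 1.960) + Φ(−δ − 1.960) = Φ(1.573) + Φ(-5.493) = 0.9422 + 0.0000 = 0.9422.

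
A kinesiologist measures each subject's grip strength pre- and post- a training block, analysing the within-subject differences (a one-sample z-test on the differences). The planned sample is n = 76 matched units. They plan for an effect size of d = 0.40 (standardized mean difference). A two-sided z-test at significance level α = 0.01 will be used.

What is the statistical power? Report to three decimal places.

Noncentrality parameter: δ = d·√n = 0.40 × √76 = 3.4871
Two-sided α = 0.01 → critical value z_{0.005} = 2.576.
Power = Φ(δ − 2.576) + Φ(−δ − 2.576) = Φ(0.911) + Φ(-6.063) = 0.8189 + 0.0000 = 0.8189.

Power ≈ 0.819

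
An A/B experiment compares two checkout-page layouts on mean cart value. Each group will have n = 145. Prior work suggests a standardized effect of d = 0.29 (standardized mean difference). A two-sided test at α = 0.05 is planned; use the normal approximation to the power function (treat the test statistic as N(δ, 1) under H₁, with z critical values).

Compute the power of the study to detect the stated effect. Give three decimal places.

Noncentrality parameter: δ = d·√(n/2) = 0.29 × √(145/2) = 2.4693
Critical value for a two-sided test at α = 0.05: z_{α/2} = 1.960.
Power = Φ(δ − 1.960) + Φ(−δ − 1.960) = Φ(0.509) + Φ(-4.429) = 0.6947 + 0.0000 = 0.6947.

Power ≈ 0.695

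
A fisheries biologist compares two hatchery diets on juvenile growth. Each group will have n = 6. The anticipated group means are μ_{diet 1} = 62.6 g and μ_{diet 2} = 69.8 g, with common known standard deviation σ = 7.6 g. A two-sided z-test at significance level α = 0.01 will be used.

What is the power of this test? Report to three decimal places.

Power ≈ 0.175

Standardized effect: d = |μ_{diet 1} − μ_{diet 2}| / σ = |62.6 − 69.8| / 7.6 = 0.9474
Noncentrality parameter: δ = d·√(n/2) = 0.9474 × √(6/2) = 1.6409
Critical value for a two-sided test at α = 0.01: z_{α/2} = 2.576.
Power = Φ(δ − 2.576) + Φ(−δ − 2.576) = Φ(-0.935) + Φ(-4.217) = 0.1749 + 0.0000 = 0.1749.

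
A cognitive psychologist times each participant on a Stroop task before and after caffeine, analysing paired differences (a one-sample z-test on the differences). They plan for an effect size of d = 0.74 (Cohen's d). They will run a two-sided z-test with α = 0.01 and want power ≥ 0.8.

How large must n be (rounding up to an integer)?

n = 22

For power 0.8 need Φ(δ − z_{0.005}) = 0.8, so δ = z_{0.005} + z_{0.20} = 2.576 + 0.842 = 3.417.
(The Φ(−δ − z_{α/2}) term is vanishingly small for δ > 0 and is dropped in the standard sample-size formula.)
δ = d·√n ⇒ n = (δ/d)² = (3.417 / 0.74)² = 21.33.
Rounding up, n = 22.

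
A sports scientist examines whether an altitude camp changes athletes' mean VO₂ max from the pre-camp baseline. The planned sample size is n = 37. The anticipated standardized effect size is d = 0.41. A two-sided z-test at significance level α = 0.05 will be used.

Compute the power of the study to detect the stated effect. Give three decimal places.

Noncentrality parameter: δ = d·√n = 0.41 × √37 = 2.4939
Two-sided α = 0.05 → critical value z_{0.025} = 1.960.
Power = Φ(δ − 1.960) + Φ(−δ − 1.960) = Φ(0.534) + Φ(-4.454) = 0.7033 + 0.0000 = 0.7033.

Power ≈ 0.703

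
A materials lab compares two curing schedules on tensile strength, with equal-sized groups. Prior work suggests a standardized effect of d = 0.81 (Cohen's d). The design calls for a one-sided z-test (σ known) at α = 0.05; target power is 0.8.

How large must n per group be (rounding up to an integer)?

n = 19 per group

For power 0.8 need Φ(δ − z_{0.05}) = 0.8, so δ = z_{0.05} + z_{0.20} = 1.645 + 0.842 = 2.486.
δ = d·√(n/2) ⇒ n = 2(δ/d)² = 2 × (2.486 / 0.81)² = 18.85.
Rounding up, n = 19 per group.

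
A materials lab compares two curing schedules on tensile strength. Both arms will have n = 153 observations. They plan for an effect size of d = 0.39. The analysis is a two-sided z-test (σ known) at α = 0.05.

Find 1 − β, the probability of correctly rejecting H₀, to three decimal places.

Noncentrality parameter: δ = d·√(n/2) = 0.39 × √(153/2) = 3.4111
Two-sided α = 0.05 → critical value z_{0.025} = 1.960.
Power = Φ(δ − 1.960) + Φ(−δ − 1.960) = Φ(1.451) + Φ(-5.371) = 0.9266 + 0.0000 = 0.9266.

Power ≈ 0.927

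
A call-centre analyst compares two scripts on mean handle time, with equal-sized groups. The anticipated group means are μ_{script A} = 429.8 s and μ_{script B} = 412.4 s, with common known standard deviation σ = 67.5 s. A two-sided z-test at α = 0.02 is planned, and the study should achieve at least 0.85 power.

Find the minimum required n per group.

Standardized effect: d = |μ_{script A} − μ_{script B}| / σ = |429.8 − 412.4| / 67.5 = 0.2578
For power 0.85 need Φ(δ − z_{0.01}) = 0.85, so δ = z_{0.01} + z_{0.15} = 2.326 + 1.036 = 3.363.
(The Φ(−δ − z_{α/2}) term is vanishingly small for δ > 0 and is dropped in the standard sample-size formula.)
δ = d·√(n/2) ⇒ n = 2(δ/d)² = 2 × (3.363 / 0.2578)² = 340.36.
Round up to the next whole unit.

n = 341 per group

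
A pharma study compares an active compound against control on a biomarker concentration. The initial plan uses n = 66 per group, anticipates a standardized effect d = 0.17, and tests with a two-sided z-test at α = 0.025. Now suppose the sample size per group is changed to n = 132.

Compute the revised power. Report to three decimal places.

With n = 132 per group: δ = d·√(n/2) = 0.17 × √(132/2) = 1.3811. Critical value z_{0.0125} = 2.241.
Revised power = Φ(δ − 2.241) + Φ(−δ − 2.241) = Φ(-0.860) + Φ(-3.622) = 0.1948 + 0.0001 = 0.1950.

Power ≈ 0.195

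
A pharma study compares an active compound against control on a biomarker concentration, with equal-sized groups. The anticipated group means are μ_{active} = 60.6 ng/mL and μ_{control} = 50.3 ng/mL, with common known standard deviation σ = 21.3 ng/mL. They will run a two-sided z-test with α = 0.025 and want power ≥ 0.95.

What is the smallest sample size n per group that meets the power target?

Standardized effect: d = |μ_{active} − μ_{control}| / σ = |60.6 − 50.3| / 21.3 = 0.4836
Set Φ(δ − 2.241) = 0.95; then δ − 2.241 = Φ⁻¹(0.95) = 1.645, giving δ = 3.886.
(The Φ(−δ − z_{α/2}) term is vanishingly small for δ > 0 and is dropped in the standard sample-size formula.)
δ = d·√(n/2) ⇒ n = 2(δ/d)² = 2 × (3.886 / 0.4836)² = 129.17.
Round up to the next whole unit.

n = 130 per group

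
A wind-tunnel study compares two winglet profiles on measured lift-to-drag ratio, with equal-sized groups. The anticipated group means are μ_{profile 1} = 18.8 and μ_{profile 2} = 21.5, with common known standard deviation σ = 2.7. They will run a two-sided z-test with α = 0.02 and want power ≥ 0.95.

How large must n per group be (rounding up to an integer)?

n = 32 per group

Standardized effect: d = |μ_{profile 1} − μ_{profile 2}| / σ = |18.8 − 21.5| / 2.7 = 1.0000
Set Φ(δ − 2.326) = 0.95; then δ − 2.326 = Φ⁻¹(0.95) = 1.645, giving δ = 3.971.
(Ignoring the negligible lower-tail rejection probability gives the usual closed-form inversion.)
δ = d·√(n/2) ⇒ n = 2(δ/d)² = 2 × (3.971 / 1.0000)² = 31.54.
Rounding up, n = 32 per group.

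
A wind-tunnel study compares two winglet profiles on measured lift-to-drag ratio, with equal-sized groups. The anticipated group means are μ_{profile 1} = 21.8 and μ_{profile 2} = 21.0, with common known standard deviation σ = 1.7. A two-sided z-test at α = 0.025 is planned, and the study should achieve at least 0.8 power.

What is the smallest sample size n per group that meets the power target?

Standardized effect: d = |μ_{profile 1} − μ_{profile 2}| / σ = |21.8 − 21.0| / 1.7 = 0.4706
Set Φ(δ − 2.241) = 0.8; then δ − 2.241 = Φ⁻¹(0.8) = 0.842, giving δ = 3.083.
(For δ > 0 the lower-tail rejection region contributes negligibly to power, so the one-term inversion is standard.)
δ = d·√(n/2) ⇒ n = 2(δ/d)² = 2 × (3.083 / 0.4706)² = 85.84.
Rounding up, n = 86 per group.

n = 86 per group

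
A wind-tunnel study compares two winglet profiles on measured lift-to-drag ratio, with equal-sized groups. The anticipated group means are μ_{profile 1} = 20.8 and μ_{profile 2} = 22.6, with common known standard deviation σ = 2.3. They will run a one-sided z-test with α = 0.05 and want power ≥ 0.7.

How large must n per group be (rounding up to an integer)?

n = 16 per group

Standardized effect: d = |μ_{profile 1} − μ_{profile 2}| / σ = |20.8 − 22.6| / 2.3 = 0.7826
Set Φ(δ − 1.645) = 0.7; then δ − 1.645 = Φ⁻¹(0.7) = 0.524, giving δ = 2.169.
δ = d·√(n/2) ⇒ n = 2(δ/d)² = 2 × (2.169 / 0.7826)² = 15.37.
Round up to the next whole unit.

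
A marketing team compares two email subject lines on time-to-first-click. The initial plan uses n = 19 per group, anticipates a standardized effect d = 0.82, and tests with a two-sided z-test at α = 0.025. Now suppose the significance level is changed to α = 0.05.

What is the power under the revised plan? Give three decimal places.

Power ≈ 0.715

δ = d·√(n/2) = 0.82 × √(19/2) = 2.5274 (unchanged). New critical value: z_{0.025} = 1.960.
Revised power = Φ(δ − 1.960) + Φ(−δ − 1.960) = Φ(0.567) + Φ(-4.487) = 0.7148 + 0.0000 = 0.7148.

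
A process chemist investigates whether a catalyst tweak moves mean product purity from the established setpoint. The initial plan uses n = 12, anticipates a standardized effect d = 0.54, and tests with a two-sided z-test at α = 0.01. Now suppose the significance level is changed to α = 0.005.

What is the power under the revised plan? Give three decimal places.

δ = d·√n = 0.54 × √12 = 1.8706 (unchanged). New critical value: z_{0.0025} = 2.807.
Revised power = Φ(δ − 2.807) + Φ(−δ − 2.807) = Φ(-0.936) + Φ(-4.678) = 0.1745 + 0.0000 = 0.1745.

Power ≈ 0.175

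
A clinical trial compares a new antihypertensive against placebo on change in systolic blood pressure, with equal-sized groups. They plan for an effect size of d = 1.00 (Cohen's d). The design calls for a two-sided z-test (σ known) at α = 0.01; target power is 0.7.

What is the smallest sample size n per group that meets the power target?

n = 20 per group

For power 0.7 need Φ(δ − z_{0.005}) = 0.7, so δ = z_{0.005} + z_{0.30} = 2.576 + 0.524 = 3.100.
(For δ > 0 the lower-tail rejection region contributes negligibly to power, so the one-term inversion is standard.)
δ = d·√(n/2) ⇒ n = 2(δ/d)² = 2 × (3.100 / 1.00)² = 19.22.
Round up to the next whole unit.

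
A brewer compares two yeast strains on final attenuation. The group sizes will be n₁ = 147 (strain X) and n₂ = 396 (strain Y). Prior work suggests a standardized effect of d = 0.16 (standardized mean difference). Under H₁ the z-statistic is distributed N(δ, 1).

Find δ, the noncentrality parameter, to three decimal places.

δ ≈ 1.657

The noncentrality parameter scales effect size by the design's sample-size factor: δ = d / √(1/n₁ + 1/n₂) = 0.16 / √(1/147 + 1/396) = 1.6566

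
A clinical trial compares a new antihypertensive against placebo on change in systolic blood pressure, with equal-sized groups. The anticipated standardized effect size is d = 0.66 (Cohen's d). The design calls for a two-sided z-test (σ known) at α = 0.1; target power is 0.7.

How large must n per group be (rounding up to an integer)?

n = 22 per group

For power 0.7 need Φ(δ − z_{0.05}) = 0.7, so δ = z_{0.05} + z_{0.30} = 1.645 + 0.524 = 2.169.
(For δ > 0 the lower-tail rejection region contributes negligibly to power, so the one-term inversion is standard.)
δ = d·√(n/2) ⇒ n = 2(δ/d)² = 2 × (2.169 / 0.66)² = 21.61.
Round up to the next whole unit.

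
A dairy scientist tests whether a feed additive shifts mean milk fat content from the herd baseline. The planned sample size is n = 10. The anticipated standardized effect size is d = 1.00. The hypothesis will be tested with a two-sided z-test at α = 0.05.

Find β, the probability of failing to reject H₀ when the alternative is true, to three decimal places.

β ≈ 0.115

Noncentrality parameter: δ = d·√n = 1.00 × √10 = 3.1623
Critical value for a two-sided test at α = 0.05: z_{α/2} = 1.960.
Power = Φ(δ − 1.960) + Φ(−δ − 1.960) = Φ(1.202) + Φ(-5.122) = 0.8854 + 0.0000 = 0.8854.
Type II error: β = 1 − power = 1 − 0.8854 = 0.1146.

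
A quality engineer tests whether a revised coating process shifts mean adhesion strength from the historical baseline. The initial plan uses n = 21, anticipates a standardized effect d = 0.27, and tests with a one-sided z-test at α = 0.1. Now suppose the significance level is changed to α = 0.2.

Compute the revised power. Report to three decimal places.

Power ≈ 0.654

δ = d·√n = 0.27 × √21 = 1.2373 (unchanged). New critical value: z_{0.2} = 0.842.
Revised power = P(Z > 0.842 − δ) = Φ(0.396) = 0.6538.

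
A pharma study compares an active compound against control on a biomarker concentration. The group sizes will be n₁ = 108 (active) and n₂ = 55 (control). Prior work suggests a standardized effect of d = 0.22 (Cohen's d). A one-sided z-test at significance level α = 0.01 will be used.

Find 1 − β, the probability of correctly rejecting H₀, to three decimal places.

Power ≈ 0.159

Noncentrality parameter: δ = d / √(1/n₁ + 1/n₂) = 0.22 / √(1/108 + 1/55) = 1.3281
One-sided α = 0.01 → critical value z_{0.01} = 2.326.
Power = P(Z > 2.326 − δ) = Φ(-0.998) = 0.1591.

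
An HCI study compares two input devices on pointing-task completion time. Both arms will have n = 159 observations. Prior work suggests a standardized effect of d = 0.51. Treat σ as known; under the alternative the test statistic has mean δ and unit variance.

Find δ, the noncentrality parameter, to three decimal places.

δ ≈ 4.547

The noncentrality parameter scales effect size by the design's sample-size factor: δ = d·√(n/2) = 0.51 × √(159/2) = 4.5473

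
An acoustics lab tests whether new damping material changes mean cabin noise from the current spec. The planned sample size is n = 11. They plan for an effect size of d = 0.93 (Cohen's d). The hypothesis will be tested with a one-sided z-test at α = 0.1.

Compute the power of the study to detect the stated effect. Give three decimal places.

Power ≈ 0.964

Noncentrality parameter: δ = d·√n = 0.93 × √11 = 3.0845
One-sided α = 0.1 → critical value z_{0.1} = 1.282.
Power = Φ(δ − 1.282) = Φ(1.803) = 0.9643.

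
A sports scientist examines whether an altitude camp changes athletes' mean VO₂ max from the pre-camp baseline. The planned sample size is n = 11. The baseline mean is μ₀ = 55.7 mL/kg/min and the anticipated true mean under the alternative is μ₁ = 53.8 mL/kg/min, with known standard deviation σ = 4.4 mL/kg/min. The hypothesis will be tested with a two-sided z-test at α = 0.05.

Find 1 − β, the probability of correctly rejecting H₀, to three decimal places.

Power ≈ 0.299

Standardized effect: d = |μ₁ − μ₀| / σ = |53.8 − 55.7| / 4.4 = 0.4318
Noncentrality parameter: δ = d·√n = 0.4318 × √11 = 1.4322
Critical value for a two-sided test at α = 0.05: z_{α/2} = 1.960.
Power = Φ(δ − 1.960) + Φ(−δ − 1.960) = Φ(-0.528) + Φ(-3.392) = 0.2988 + 0.0003 = 0.2992.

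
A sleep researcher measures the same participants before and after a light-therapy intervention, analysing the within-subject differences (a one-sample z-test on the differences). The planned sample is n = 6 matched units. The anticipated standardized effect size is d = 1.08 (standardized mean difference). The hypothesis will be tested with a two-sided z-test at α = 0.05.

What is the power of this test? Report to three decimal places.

Noncentrality parameter: δ = d·√n = 1.08 × √6 = 2.6454
Critical value for a two-sided test at α = 0.05: z_{α/2} = 1.960.
Power = Φ(δ − 1.960) + Φ(−δ − 1.960) = Φ(0.685) + Φ(-4.605) = 0.7535 + 0.0000 = 0.7535.

Power ≈ 0.753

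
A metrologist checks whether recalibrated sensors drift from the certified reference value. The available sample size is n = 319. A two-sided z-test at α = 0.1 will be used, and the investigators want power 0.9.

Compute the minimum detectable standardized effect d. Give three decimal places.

Required noncentrality: δ = z_{0.05} + z_{0.10} = 1.645 + 1.282 = 2.926.
(The second rejection-region term Φ(−δ − z_{α/2}) is negligible and dropped.)
δ = d·√n ⇒ d = δ/√n = 2.926/√319 = 0.1638.

d ≈ 0.164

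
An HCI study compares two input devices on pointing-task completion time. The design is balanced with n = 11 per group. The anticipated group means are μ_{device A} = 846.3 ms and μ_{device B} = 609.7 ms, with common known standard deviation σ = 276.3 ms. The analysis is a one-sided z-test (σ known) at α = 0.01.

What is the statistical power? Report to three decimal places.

Standardized effect: d = |μ_{device A} − μ_{device B}| / σ = |846.3 − 609.7| / 276.3 = 0.8563
Noncentrality parameter: δ = d·√(n/2) = 0.8563 × √(11/2) = 2.0082
Critical value for a one-sided test at α = 0.01: z_α = 2.326.
Power = P(Z > 2.326 − δ) = Φ(-0.318) = 0.3752.

Power ≈ 0.375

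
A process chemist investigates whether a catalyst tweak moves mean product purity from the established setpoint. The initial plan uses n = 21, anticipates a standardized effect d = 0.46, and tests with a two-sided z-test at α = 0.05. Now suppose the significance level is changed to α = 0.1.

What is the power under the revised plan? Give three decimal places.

δ = d·√n = 0.46 × √21 = 2.1080 (unchanged). New critical value: z_{0.05} = 1.645.
Revised power = Φ(δ − 1.645) + Φ(−δ − 1.645) = Φ(0.463) + Φ(-3.753) = 0.6784 + 0.0001 = 0.6785.

Power ≈ 0.678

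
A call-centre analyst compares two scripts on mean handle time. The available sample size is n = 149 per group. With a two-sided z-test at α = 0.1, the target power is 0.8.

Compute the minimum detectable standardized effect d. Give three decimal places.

d ≈ 0.288

Required noncentrality: δ = z_{0.05} + z_{0.20} = 1.645 + 0.842 = 2.486.
(Lower-tail contribution to power is negligible for δ > 0.)
δ = d·√(n/2) ⇒ d = δ/√(n/2) = 2.486/√(149/2) = 0.2881.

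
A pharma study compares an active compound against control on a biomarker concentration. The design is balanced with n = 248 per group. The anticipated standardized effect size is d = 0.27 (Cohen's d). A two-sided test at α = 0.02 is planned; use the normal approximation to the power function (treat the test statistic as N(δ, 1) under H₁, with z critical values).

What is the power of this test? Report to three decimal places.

Power ≈ 0.752

Noncentrality parameter: δ = d·√(n/2) = 0.27 × √(248/2) = 3.0066
Critical value for a two-sided test at α = 0.02: z_{α/2} = 2.326.
Power = Φ(δ − 2.326) + Φ(−δ − 2.326) = Φ(0.680) + Φ(-5.333) = 0.7518 + 0.0000 = 0.7518.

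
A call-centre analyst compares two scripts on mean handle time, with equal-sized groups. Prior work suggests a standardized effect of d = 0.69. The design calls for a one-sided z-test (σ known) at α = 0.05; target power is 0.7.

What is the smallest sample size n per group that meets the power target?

n = 20 per group

Set Φ(δ − 1.645) = 0.7; then δ − 1.645 = Φ⁻¹(0.7) = 0.524, giving δ = 2.169.
δ = d·√(n/2) ⇒ n = 2(δ/d)² = 2 × (2.169 / 0.69)² = 19.77.
Round up to the next whole unit.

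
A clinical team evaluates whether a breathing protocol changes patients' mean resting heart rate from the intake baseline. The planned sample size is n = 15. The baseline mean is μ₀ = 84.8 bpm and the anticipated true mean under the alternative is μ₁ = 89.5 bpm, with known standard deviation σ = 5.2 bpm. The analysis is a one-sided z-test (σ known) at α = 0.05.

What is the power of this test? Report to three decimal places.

Standardized effect: d = |μ₁ − μ₀| / σ = |89.5 − 84.8| / 5.2 = 0.9038
Noncentrality parameter: λ = d·√n = 0.9038 × √15 = 3.5006
Critical value for a one-sided test at α = 0.05: z_α = 1.645.
Power = Φ(λ − 1.645) = Φ(1.856) = 0.9683.

Power ≈ 0.968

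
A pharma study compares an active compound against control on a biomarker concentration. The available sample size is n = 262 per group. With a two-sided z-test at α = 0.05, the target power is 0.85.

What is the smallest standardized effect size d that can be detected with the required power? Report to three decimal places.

Required noncentrality: δ = z_{0.025} + z_{0.15} = 1.960 + 1.036 = 2.996.
(The second rejection-region term Φ(−δ − z_{α/2}) is negligible and dropped.)
δ = d·√(n/2) ⇒ d = δ/√(n/2) = 2.996/√(262/2) = 0.2618.

d ≈ 0.262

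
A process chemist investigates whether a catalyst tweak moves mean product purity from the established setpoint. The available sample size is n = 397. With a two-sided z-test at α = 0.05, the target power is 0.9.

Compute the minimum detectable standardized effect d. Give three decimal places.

d ≈ 0.163

Need Φ(δ − 1.960) = 0.9, so δ = 1.960 + 1.282 = 3.242.
(The second rejection-region term Φ(−δ − z_{α/2}) is negligible and dropped.)
δ = d·√n ⇒ d = δ/√n = 3.242/√397 = 0.1627.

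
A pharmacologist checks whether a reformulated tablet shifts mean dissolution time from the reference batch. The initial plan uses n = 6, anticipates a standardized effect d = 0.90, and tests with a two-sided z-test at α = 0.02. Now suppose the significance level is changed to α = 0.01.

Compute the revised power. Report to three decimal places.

δ = d·√n = 0.90 × √6 = 2.2045 (unchanged). New critical value: z_{0.005} = 2.576.
Revised power = Φ(δ − 2.576) + Φ(−δ − 2.576) = Φ(-0.371) + Φ(-4.780) = 0.3552 + 0.0000 = 0.3552.

Power ≈ 0.355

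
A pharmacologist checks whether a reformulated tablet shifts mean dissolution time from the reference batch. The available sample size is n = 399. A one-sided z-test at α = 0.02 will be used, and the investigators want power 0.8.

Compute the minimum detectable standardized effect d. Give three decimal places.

Required noncentrality: δ = z_{0.02} + z_{0.20} = 2.054 + 0.842 = 2.895.
δ = d·√n ⇒ d = δ/√n = 2.895/√399 = 0.1449.

d ≈ 0.145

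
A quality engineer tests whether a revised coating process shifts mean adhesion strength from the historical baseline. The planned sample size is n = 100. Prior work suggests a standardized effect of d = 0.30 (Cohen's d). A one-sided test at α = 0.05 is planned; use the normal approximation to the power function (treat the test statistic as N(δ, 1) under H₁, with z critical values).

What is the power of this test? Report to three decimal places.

Noncentrality parameter: δ = d·√n = 0.30 × √100 = 3.0000
One-sided α = 0.05 → critical value z_{0.05} = 1.645.
Power = P(Z > 1.645 − δ) = Φ(1.355) = 0.9123.

Power ≈ 0.912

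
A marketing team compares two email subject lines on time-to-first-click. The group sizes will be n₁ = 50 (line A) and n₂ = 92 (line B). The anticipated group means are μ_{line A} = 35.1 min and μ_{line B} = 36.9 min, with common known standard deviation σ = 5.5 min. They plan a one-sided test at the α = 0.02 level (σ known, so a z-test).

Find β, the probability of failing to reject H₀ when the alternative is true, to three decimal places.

Standardized effect: d = |μ_{line A} − μ_{line B}| / σ = |35.1 − 36.9| / 5.5 = 0.3273
Noncentrality parameter: δ = d / √(1/n₁ + 1/n₂) = 0.3273 / √(1/50 + 1/92) = 1.8627
One-sided α = 0.02 → critical value z_{0.02} = 2.054.
Power = P(Z > 2.054 − δ) = Φ(-0.191) = 0.4242.
Type II error: β = 1 − power = 1 − 0.4242 = 0.5758.

β ≈ 0.576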